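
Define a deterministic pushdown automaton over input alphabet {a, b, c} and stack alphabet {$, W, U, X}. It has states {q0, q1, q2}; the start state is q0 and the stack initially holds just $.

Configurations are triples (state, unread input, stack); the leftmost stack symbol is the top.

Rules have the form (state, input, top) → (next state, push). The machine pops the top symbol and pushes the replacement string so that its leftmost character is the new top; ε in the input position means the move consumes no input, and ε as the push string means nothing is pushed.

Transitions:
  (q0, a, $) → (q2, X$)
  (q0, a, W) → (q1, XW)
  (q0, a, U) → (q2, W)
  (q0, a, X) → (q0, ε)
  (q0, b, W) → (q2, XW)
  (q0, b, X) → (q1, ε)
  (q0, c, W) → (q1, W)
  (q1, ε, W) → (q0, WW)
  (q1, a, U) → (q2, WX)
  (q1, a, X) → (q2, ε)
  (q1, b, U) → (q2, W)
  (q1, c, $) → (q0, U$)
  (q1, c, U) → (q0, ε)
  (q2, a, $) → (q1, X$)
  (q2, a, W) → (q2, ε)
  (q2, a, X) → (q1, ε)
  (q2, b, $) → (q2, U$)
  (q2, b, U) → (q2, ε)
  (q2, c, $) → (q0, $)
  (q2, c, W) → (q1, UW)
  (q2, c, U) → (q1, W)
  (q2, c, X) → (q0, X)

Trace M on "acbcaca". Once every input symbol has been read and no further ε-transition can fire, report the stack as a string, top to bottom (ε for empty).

WXW$

(q0, acbcaca, $)
  read a, top $: go to q2, push X$ → (q2, cbcaca, X$)
  read c, top X: go to q0, push X → (q0, bcaca, X$)
  read b, top X: go to q1, push ε → (q1, caca, $)
  read c, top $: go to q0, push U$ → (q0, aca, U$)
  read a, top U: go to q2, push W → (q2, ca, W$)
  read c, top W: go to q1, push UW → (q1, a, UW$)
  read a, top U: go to q2, push WX → (q2, ε, WXW$)
All input consumed in state q2 with stack WXW$.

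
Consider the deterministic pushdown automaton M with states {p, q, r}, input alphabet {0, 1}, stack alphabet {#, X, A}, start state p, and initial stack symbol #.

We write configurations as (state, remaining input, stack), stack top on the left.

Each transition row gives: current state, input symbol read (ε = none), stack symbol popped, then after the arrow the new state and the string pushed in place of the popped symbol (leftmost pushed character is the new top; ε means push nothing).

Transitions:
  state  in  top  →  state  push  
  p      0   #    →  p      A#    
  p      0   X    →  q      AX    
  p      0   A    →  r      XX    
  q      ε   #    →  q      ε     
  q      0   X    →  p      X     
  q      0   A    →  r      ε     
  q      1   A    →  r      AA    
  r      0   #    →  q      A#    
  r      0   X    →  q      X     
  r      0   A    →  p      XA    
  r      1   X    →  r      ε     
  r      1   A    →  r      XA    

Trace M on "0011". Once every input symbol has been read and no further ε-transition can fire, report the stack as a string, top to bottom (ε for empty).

(p, 0011, #)
  read 0, top #: go to p, push A# → (p, 011, A#)
  read 0, top A: go to r, push XX → (r, 11, XX#)
  read 1, top X: go to r, push ε → (r, 1, X#)
  read 1, top X: go to r, push ε → (r, ε, #)
All input consumed in state r with stack #.

#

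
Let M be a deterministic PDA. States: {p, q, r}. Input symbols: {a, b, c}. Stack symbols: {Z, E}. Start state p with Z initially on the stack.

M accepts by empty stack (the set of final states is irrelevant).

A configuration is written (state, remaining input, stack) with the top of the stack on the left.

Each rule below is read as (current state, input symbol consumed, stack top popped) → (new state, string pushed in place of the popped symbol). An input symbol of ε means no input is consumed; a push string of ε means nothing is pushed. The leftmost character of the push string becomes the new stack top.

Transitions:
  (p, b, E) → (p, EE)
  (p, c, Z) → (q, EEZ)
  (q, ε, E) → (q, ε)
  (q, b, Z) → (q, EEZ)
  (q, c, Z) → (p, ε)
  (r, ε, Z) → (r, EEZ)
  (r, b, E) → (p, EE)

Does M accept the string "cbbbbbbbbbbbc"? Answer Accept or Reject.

Accept

(p, cbbbbbbbbbbbc, Z)
  read c, top Z: go to q, push EEZ → (q, bbbbbbbbbbbc, EEZ)
  ε-move, top E: go to q, push ε → (q, bbbbbbbbbbbc, EZ)
  ε-move, top E: go to q, push ε → (q, bbbbbbbbbbbc, Z)
  read b, top Z: go to q, push EEZ → (q, bbbbbbbbbbc, EEZ)
  ε-move, top E: go to q, push ε → (q, bbbbbbbbbbc, EZ)
  ε-move, top E: go to q, push ε → (q, bbbbbbbbbbc, Z)
  read b, top Z: go to q, push EEZ → (q, bbbbbbbbbc, EEZ)
  ε-move, top E: go to q, push ε → (q, bbbbbbbbbc, EZ)
  ε-move, top E: go to q, push ε → (q, bbbbbbbbbc, Z)
  read b, top Z: go to q, push EEZ → (q, bbbbbbbbc, EEZ)
  ε-move, top E: go to q, push ε → (q, bbbbbbbbc, EZ)
  ε-move, top E: go to q, push ε → (q, bbbbbbbbc, Z)
  read b, top Z: go to q, push EEZ → (q, bbbbbbbc, EEZ)
  ε-move, top E: go to q, push ε → (q, bbbbbbbc, EZ)
  ε-move, top E: go to q, push ε → (q, bbbbbbbc, Z)
  read b, top Z: go to q, push EEZ → (q, bbbbbbc, EEZ)
  ε-move, top E: go to q, push ε → (q, bbbbbbc, EZ)
  ε-move, top E: go to q, push ε → (q, bbbbbbc, Z)
  read b, top Z: go to q, push EEZ → (q, bbbbbc, EEZ)
  ε-move, top E: go to q, push ε → (q, bbbbbc, EZ)
  ε-move, top E: go to q, push ε → (q, bbbbbc, Z)
  read b, top Z: go to q, push EEZ → (q, bbbbc, EEZ)
  ε-move, top E: go to q, push ε → (q, bbbbc, EZ)
  ε-move, top E: go to q, push ε → (q, bbbbc, Z)
  read b, top Z: go to q, push EEZ → (q, bbbc, EEZ)
  ε-move, top E: go to q, push ε → (q, bbbc, EZ)
  ε-move, top E: go to q, push ε → (q, bbbc, Z)
  read b, top Z: go to q, push EEZ → (q, bbc, EEZ)
  ε-move, top E: go to q, push ε → (q, bbc, EZ)
  ε-move, top E: go to q, push ε → (q, bbc, Z)
  read b, top Z: go to q, push EEZ → (q, bc, EEZ)
  ε-move, top E: go to q, push ε → (q, bc, EZ)
  ε-move, top E: go to q, push ε → (q, bc, Z)
  read b, top Z: go to q, push EEZ → (q, c, EEZ)
  ε-move, top E: go to q, push ε → (q, c, EZ)
  ε-move, top E: go to q, push ε → (q, c, Z)
  read c, top Z: go to p, push ε → (p, ε, ε)
All input consumed and the stack is empty.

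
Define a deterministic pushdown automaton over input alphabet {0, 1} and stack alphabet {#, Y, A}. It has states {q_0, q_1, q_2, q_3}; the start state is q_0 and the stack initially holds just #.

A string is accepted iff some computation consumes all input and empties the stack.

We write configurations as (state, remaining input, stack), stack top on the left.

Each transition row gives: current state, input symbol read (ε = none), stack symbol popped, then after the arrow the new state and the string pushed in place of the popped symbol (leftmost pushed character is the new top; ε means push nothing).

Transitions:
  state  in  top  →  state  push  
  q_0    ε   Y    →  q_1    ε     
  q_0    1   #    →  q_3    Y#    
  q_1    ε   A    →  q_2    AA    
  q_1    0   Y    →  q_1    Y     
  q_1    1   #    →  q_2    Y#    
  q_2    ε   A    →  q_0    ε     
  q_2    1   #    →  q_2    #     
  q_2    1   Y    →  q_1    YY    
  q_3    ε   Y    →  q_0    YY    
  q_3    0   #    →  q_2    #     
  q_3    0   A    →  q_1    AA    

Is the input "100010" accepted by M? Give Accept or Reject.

Reject

(q_0, 100010, #)
  read 1, top #: go to q_3, push Y# → (q_3, 00010, Y#)
  ε-move, top Y: go to q_0, push YY → (q_0, 00010, YY#)
  ε-move, top Y: go to q_1, push ε → (q_1, 00010, Y#)
  read 0, top Y: go to q_1, push Y → (q_1, 0010, Y#)
  read 0, top Y: go to q_1, push Y → (q_1, 010, Y#)
  read 0, top Y: go to q_1, push Y → (q_1, 10, Y#)
No transition applies at (q_1, 10, Y#); input not fully consumed.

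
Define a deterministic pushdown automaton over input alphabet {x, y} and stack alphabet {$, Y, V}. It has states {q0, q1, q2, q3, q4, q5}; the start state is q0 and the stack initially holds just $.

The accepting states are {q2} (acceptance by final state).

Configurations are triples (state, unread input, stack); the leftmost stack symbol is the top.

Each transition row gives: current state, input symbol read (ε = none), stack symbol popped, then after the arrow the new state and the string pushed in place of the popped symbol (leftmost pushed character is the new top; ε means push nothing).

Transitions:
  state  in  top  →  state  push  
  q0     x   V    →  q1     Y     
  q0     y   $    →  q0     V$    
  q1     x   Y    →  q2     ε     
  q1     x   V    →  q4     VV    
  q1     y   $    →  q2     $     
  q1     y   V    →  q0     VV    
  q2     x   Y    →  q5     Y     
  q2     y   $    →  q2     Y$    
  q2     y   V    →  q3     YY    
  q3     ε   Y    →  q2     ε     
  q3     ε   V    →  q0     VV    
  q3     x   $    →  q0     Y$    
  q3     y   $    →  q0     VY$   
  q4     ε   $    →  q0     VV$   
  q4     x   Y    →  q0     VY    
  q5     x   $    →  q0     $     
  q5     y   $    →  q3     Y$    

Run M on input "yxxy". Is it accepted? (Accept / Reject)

Accept

(q0, yxxy, $)
  read y, top $: go to q0, push V$ → (q0, xxy, V$)
  read x, top V: go to q1, push Y → (q1, xy, Y$)
  read x, top Y: go to q2, push ε → (q2, y, $)
  read y, top $: go to q2, push Y$ → (q2, ε, Y$)
All input consumed; state q2 ∈ F.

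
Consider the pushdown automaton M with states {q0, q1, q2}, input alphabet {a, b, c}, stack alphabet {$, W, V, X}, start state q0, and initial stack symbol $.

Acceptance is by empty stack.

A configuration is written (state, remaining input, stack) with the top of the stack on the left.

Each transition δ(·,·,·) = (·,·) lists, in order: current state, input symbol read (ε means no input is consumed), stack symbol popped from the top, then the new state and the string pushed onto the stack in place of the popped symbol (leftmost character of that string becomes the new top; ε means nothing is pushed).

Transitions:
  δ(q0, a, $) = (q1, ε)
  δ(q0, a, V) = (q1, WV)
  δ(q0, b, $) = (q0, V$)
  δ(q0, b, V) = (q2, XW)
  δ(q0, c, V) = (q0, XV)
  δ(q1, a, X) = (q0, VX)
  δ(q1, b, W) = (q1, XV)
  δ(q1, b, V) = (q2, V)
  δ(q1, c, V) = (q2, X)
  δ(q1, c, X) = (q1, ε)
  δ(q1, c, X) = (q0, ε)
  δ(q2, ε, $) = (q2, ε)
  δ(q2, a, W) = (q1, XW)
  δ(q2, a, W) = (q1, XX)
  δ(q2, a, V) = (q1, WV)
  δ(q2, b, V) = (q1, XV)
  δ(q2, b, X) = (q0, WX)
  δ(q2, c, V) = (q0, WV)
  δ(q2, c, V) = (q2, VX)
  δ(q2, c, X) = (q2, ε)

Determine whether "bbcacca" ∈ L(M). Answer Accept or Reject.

Accept

One accepting computation: (q0, bbcacca, $) ⊢ (q0, bcacca, V$) ⊢ (q2, cacca, XW$) ⊢ (q2, acca, W$) ⊢ (q1, cca, XX$) ⊢ (q1, ca, X$) ⊢ (q0, a, $) ⊢ (q1, ε, ε)
All input consumed and the stack is empty.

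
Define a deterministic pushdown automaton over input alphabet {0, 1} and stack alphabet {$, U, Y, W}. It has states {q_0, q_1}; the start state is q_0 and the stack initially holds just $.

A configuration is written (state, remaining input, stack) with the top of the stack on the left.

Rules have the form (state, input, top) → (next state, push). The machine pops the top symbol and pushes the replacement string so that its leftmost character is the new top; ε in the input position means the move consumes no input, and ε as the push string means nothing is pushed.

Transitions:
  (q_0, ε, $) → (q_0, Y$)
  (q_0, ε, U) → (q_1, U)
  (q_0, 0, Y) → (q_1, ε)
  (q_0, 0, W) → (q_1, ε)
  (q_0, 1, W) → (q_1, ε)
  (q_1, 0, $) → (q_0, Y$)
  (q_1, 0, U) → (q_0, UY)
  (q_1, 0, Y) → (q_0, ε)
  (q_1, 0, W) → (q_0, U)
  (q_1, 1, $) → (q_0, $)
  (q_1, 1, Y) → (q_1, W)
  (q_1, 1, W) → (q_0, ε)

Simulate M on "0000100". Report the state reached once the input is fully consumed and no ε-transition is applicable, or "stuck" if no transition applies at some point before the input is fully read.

(q_0, 0000100, $)
  ε-move, top $: go to q_0, push Y$ → (q_0, 0000100, Y$)
  read 0, top Y: go to q_1, push ε → (q_1, 000100, $)
  read 0, top $: go to q_0, push Y$ → (q_0, 00100, Y$)
  read 0, top Y: go to q_1, push ε → (q_1, 0100, $)
  read 0, top $: go to q_0, push Y$ → (q_0, 100, Y$)
No transition for (q_0, 1, top Y); M blocks with input 100 remaining.

stuck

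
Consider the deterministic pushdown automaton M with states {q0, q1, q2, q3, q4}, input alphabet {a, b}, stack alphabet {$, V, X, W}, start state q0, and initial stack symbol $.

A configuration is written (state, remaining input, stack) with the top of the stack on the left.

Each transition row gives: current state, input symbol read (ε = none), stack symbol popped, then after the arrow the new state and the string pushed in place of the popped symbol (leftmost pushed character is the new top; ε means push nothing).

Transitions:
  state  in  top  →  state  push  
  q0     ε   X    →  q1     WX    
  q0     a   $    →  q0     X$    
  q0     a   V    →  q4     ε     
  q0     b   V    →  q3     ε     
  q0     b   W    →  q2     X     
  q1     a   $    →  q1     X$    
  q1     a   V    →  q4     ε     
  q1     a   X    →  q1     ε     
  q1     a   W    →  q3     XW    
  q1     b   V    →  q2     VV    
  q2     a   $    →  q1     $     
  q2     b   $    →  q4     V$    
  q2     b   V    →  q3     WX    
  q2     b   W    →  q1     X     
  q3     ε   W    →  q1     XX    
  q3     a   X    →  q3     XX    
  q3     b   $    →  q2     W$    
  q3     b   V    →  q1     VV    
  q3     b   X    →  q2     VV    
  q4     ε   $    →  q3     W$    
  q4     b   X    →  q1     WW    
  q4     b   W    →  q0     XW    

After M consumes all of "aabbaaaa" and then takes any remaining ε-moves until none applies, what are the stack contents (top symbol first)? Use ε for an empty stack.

(q0, aabbaaaa, $) ⊢ (q0, abbaaaa, X$) ⊢ (q1, abbaaaa, WX$) ⊢ (q3, bbaaaa, XWX$) ⊢ (q2, baaaa, VVWX$) ⊢ (q3, aaaa, WXVWX$) ⊢ (q1, aaaa, XXXVWX$) ⊢ (q1, aaa, XXVWX$) ⊢ (q1, aa, XVWX$) ⊢ (q1, a, VWX$) ⊢ (q4, ε, WX$)
All input consumed in state q4 with stack WX$.

WX$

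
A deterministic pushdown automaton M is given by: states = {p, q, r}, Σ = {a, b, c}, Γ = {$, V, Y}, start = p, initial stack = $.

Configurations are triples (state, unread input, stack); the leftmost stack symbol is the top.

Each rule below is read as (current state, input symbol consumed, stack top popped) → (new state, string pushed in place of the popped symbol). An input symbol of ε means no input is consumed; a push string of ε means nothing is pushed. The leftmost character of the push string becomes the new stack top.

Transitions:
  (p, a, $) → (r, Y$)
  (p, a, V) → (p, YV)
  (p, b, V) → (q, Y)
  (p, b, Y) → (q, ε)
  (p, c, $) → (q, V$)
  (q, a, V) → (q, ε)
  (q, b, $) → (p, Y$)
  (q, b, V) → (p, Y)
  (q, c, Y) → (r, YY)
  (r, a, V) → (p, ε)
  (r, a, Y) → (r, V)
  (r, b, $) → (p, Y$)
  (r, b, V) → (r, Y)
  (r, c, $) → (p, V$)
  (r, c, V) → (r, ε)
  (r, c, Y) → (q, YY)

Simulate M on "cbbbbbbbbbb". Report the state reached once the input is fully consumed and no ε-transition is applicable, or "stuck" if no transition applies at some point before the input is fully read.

(p, cbbbbbbbbbb, $)
  read c, top $: go to q, push V$ → (q, bbbbbbbbbb, V$)
  read b, top V: go to p, push Y → (p, bbbbbbbbb, Y$)
  read b, top Y: go to q, push ε → (q, bbbbbbbb, $)
  read b, top $: go to p, push Y$ → (p, bbbbbbb, Y$)
  read b, top Y: go to q, push ε → (q, bbbbbb, $)
  read b, top $: go to p, push Y$ → (p, bbbbb, Y$)
  read b, top Y: go to q, push ε → (q, bbbb, $)
  read b, top $: go to p, push Y$ → (p, bbb, Y$)
  read b, top Y: go to q, push ε → (q, bb, $)
  read b, top $: go to p, push Y$ → (p, b, Y$)
  read b, top Y: go to q, push ε → (q, ε, $)
All input consumed; M is in state q.

q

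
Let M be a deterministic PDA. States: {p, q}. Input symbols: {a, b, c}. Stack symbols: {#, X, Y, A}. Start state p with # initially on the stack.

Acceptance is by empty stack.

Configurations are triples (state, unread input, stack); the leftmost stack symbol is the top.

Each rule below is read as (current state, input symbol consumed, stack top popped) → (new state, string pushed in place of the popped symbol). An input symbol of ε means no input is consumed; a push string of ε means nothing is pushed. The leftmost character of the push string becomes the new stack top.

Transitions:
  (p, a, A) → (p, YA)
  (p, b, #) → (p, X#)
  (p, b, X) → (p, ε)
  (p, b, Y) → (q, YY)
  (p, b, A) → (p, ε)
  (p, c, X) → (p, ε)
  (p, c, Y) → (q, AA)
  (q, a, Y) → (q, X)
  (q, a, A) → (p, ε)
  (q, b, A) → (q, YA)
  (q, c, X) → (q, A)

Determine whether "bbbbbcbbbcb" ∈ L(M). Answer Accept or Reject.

(p, bbbbbcbbbcb, #)
  read b, top #: go to p, push X# → (p, bbbbcbbbcb, X#)
  read b, top X: go to p, push ε → (p, bbbcbbbcb, #)
  read b, top #: go to p, push X# → (p, bbcbbbcb, X#)
  read b, top X: go to p, push ε → (p, bcbbbcb, #)
  read b, top #: go to p, push X# → (p, cbbbcb, X#)
  read c, top X: go to p, push ε → (p, bbbcb, #)
  read b, top #: go to p, push X# → (p, bbcb, X#)
  read b, top X: go to p, push ε → (p, bcb, #)
  read b, top #: go to p, push X# → (p, cb, X#)
  read c, top X: go to p, push ε → (p, b, #)
  read b, top #: go to p, push X# → (p, ε, X#)
All input consumed; stack is X#, not empty, and no further ε-move applies.

Reject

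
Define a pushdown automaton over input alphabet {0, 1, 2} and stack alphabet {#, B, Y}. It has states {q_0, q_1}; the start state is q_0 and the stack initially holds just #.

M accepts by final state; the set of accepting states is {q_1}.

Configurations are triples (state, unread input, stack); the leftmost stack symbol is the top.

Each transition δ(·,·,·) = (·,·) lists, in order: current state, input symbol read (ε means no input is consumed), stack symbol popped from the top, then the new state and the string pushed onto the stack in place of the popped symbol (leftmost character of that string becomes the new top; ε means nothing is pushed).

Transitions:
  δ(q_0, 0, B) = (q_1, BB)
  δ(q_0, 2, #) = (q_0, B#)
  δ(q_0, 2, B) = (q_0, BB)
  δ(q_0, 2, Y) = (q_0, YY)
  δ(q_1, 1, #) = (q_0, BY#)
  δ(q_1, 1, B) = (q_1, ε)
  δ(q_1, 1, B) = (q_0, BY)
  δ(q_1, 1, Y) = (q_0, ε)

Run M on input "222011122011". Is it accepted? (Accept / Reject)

One accepting computation: (q_0, 222011122011, #) ⊢ (q_0, 22011122011, B#) ⊢ (q_0, 2011122011, BB#) ⊢ (q_0, 011122011, BBB#) ⊢ (q_1, 11122011, BBBB#) ⊢ (q_1, 1122011, BBB#) ⊢ (q_1, 122011, BB#) ⊢ (q_0, 22011, BYB#) ⊢ (q_0, 2011, BBYB#) ⊢ (q_0, 011, BBBYB#) ⊢ (q_1, 11, BBBBYB#) ⊢ (q_1, 1, BBBYB#) ⊢ (q_1, ε, BBYB#)
All input consumed and state q_1 ∈ F.

Accept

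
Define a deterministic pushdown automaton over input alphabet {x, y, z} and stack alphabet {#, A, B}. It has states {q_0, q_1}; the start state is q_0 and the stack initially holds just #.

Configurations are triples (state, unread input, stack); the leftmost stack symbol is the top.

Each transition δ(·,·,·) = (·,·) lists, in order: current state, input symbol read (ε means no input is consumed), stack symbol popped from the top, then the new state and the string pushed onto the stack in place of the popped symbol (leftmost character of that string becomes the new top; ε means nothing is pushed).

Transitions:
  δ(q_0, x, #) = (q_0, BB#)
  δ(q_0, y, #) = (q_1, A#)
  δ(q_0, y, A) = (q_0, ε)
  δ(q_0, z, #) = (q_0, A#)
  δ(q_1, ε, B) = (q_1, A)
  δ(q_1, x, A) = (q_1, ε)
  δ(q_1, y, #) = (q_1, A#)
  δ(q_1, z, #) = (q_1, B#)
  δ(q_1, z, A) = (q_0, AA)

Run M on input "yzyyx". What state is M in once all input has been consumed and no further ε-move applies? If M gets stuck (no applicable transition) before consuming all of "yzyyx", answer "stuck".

q_0

(q_0, yzyyx, #) ⊢ (q_1, zyyx, A#) ⊢ (q_0, yyx, AA#) ⊢ (q_0, yx, A#) ⊢ (q_0, x, #) ⊢ (q_0, ε, BB#)
All input consumed; M is in state q_0.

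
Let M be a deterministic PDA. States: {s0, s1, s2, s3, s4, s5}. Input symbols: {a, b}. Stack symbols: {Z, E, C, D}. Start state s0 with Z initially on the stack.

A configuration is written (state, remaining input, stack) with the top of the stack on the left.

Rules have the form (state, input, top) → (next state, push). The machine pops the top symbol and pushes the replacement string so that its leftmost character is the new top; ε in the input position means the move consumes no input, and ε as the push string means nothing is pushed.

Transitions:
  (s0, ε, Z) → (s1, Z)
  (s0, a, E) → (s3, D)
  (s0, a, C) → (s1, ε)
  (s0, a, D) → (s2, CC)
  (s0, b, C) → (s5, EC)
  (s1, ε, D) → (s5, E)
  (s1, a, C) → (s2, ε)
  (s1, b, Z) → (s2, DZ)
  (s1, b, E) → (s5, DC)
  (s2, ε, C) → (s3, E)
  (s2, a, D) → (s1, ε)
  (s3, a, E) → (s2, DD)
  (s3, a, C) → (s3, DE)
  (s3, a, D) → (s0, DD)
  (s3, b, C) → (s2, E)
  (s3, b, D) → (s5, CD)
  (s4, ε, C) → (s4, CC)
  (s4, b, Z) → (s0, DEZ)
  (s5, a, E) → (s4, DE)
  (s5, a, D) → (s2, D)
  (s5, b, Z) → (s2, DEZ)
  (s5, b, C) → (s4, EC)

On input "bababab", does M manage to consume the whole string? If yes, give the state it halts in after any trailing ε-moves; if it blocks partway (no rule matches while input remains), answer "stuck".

(s0, bababab, Z)
  ε-move, top Z: go to s1, push Z → (s1, bababab, Z)
  read b, top Z: go to s2, push DZ → (s2, ababab, DZ)
  read a, top D: go to s1, push ε → (s1, babab, Z)
  read b, top Z: go to s2, push DZ → (s2, abab, DZ)
  read a, top D: go to s1, push ε → (s1, bab, Z)
  read b, top Z: go to s2, push DZ → (s2, ab, DZ)
  read a, top D: go to s1, push ε → (s1, b, Z)
  read b, top Z: go to s2, push DZ → (s2, ε, DZ)
All input consumed; M is in state s2.

s2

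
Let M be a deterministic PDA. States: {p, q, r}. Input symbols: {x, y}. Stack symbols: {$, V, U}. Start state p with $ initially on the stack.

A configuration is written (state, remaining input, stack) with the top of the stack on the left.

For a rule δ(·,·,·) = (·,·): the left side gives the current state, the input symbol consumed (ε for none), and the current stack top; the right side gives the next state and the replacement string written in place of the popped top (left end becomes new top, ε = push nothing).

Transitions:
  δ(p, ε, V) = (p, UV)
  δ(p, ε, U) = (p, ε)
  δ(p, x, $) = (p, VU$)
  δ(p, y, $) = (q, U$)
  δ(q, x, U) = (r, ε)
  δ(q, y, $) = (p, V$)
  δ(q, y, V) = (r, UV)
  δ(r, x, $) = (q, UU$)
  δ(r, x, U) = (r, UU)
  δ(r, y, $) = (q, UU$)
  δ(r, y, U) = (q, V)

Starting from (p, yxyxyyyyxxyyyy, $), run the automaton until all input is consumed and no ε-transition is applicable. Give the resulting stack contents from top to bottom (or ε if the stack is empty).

(p, yxyxyyyyxxyyyy, $)
  read y, top $: go to q, push U$ → (q, xyxyyyyxxyyyy, U$)
  read x, top U: go to r, push ε → (r, yxyyyyxxyyyy, $)
  read y, top $: go to q, push UU$ → (q, xyyyyxxyyyy, UU$)
  read x, top U: go to r, push ε → (r, yyyyxxyyyy, U$)
  read y, top U: go to q, push V → (q, yyyxxyyyy, V$)
  read y, top V: go to r, push UV → (r, yyxxyyyy, UV$)
  read y, top U: go to q, push V → (q, yxxyyyy, VV$)
  read y, top V: go to r, push UV → (r, xxyyyy, UVV$)
  read x, top U: go to r, push UU → (r, xyyyy, UUVV$)
  read x, top U: go to r, push UU → (r, yyyy, UUUVV$)
  read y, top U: go to q, push V → (q, yyy, VUUVV$)
  read y, top V: go to r, push UV → (r, yy, UVUUVV$)
  read y, top U: go to q, push V → (q, y, VVUUVV$)
  read y, top V: go to r, push UV → (r, ε, UVVUUVV$)
All input consumed in state r with stack UVVUUVV$.

UVVUUVV$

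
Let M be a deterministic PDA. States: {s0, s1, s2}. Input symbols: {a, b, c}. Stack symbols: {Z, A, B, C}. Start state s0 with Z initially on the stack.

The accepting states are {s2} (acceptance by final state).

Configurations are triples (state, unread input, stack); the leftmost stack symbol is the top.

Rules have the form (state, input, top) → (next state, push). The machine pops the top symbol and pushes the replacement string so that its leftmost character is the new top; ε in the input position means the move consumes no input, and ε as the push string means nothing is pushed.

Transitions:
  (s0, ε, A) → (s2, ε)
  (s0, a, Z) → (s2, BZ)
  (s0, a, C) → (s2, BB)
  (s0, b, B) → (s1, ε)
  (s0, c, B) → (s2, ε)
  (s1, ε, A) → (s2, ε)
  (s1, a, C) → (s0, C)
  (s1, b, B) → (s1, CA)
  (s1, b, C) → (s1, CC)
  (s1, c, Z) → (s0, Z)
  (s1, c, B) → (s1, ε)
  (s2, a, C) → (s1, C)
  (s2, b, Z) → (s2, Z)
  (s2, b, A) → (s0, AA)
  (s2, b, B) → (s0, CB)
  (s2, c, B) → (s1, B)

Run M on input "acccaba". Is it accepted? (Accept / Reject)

Accept

(s0, acccaba, Z)
  read a, top Z: go to s2, push BZ → (s2, cccaba, BZ)
  read c, top B: go to s1, push B → (s1, ccaba, BZ)
  read c, top B: go to s1, push ε → (s1, caba, Z)
  read c, top Z: go to s0, push Z → (s0, aba, Z)
  read a, top Z: go to s2, push BZ → (s2, ba, BZ)
  read b, top B: go to s0, push CB → (s0, a, CBZ)
  read a, top C: go to s2, push BB → (s2, ε, BBBZ)
All input consumed; state s2 ∈ F.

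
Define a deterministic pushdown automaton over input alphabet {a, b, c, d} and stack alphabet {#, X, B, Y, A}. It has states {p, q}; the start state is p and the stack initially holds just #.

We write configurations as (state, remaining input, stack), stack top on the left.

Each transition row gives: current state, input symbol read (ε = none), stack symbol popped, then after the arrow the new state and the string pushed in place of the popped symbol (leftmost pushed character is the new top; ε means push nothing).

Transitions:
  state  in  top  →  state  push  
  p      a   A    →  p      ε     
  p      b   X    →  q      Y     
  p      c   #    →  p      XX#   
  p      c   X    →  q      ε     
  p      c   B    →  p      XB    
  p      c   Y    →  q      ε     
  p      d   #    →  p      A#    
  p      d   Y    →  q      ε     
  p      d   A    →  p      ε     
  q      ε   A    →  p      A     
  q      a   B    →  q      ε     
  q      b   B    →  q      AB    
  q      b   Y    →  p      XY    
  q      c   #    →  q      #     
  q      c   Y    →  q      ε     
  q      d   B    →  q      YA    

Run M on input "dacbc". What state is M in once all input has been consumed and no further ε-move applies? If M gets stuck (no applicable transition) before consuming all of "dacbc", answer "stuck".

(p, dacbc, #) ⊢ (p, acbc, A#) ⊢ (p, cbc, #) ⊢ (p, bc, XX#) ⊢ (q, c, YX#) ⊢ (q, ε, X#)
All input consumed; M is in state q.

q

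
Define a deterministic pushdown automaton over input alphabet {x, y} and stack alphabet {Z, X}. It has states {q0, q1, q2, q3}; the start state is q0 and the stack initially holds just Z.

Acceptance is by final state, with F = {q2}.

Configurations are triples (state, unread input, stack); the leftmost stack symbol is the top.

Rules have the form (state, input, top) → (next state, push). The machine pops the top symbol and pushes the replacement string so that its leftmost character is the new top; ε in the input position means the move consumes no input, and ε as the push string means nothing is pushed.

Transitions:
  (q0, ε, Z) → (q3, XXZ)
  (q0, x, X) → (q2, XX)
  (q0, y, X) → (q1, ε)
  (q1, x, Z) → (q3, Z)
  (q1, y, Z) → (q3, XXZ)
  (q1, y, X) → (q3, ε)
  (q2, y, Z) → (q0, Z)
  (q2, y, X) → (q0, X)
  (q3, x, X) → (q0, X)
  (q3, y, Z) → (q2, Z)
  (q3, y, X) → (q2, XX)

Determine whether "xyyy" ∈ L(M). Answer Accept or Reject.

(q0, xyyy, Z)
  ε-move, top Z: go to q3, push XXZ → (q3, xyyy, XXZ)
  read x, top X: go to q0, push X → (q0, yyy, XXZ)
  read y, top X: go to q1, push ε → (q1, yy, XZ)
  read y, top X: go to q3, push ε → (q3, y, Z)
  read y, top Z: go to q2, push Z → (q2, ε, Z)
All input consumed; state q2 ∈ F.

Accept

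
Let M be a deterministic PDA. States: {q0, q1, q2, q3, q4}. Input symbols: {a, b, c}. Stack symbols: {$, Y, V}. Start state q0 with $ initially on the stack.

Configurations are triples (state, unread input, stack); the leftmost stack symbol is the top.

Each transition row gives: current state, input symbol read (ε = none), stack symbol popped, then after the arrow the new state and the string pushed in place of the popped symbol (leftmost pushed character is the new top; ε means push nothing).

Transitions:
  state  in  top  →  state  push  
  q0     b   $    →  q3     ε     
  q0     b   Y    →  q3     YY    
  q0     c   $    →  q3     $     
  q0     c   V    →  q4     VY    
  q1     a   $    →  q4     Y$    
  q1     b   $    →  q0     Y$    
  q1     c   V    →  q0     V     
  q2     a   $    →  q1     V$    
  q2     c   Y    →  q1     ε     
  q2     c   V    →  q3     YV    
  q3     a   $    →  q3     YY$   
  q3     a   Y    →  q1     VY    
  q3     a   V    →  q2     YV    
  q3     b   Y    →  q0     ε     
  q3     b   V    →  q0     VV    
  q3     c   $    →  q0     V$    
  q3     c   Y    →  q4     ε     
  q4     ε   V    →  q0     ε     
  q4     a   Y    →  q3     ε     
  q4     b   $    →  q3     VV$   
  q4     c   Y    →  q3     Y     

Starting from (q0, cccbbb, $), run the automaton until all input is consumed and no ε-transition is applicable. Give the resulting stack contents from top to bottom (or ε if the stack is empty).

(q0, cccbbb, $)
  read c, top $: go to q3, push $ → (q3, ccbbb, $)
  read c, top $: go to q0, push V$ → (q0, cbbb, V$)
  read c, top V: go to q4, push VY → (q4, bbb, VY$)
  ε-move, top V: go to q0, push ε → (q0, bbb, Y$)
  read b, top Y: go to q3, push YY → (q3, bb, YY$)
  read b, top Y: go to q0, push ε → (q0, b, Y$)
  read b, top Y: go to q3, push YY → (q3, ε, YY$)
All input consumed in state q3 with stack YY$.

YY$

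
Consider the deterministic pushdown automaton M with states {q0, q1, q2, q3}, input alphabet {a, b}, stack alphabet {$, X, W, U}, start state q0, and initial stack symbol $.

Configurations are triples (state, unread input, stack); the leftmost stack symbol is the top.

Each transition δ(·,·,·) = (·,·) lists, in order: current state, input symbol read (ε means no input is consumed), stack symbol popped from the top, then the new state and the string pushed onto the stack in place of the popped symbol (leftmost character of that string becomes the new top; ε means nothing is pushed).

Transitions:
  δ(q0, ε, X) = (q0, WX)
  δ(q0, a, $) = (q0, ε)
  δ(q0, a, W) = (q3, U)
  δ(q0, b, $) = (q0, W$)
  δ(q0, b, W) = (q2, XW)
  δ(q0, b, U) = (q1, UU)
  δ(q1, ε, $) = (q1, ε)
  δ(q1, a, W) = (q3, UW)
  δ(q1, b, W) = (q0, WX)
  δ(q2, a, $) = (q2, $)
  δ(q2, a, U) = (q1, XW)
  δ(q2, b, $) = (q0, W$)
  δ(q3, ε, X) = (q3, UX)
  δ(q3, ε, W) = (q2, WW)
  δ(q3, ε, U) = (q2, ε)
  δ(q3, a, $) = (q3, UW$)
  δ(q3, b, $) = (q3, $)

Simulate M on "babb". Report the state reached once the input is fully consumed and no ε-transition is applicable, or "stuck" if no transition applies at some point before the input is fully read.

q2

(q0, babb, $) ⊢ (q0, abb, W$) ⊢ (q3, bb, U$) ⊢ (q2, bb, $) ⊢ (q0, b, W$) ⊢ (q2, ε, XW$)
All input consumed; M is in state q2.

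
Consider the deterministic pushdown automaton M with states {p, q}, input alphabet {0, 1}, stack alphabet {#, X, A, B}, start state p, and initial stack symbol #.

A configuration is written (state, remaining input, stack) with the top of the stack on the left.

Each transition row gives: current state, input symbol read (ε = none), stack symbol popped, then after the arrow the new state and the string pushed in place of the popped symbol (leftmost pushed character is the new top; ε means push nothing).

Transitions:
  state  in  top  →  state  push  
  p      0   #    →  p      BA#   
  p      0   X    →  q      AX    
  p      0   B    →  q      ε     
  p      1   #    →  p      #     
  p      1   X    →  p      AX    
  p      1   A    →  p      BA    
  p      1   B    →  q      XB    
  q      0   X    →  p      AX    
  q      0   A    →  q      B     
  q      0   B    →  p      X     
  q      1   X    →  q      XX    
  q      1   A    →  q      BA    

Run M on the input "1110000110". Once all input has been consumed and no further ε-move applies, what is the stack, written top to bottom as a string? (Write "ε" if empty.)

AX#

(p, 1110000110, #) ⊢ (p, 110000110, #) ⊢ (p, 10000110, #) ⊢ (p, 0000110, #) ⊢ (p, 000110, BA#) ⊢ (q, 00110, A#) ⊢ (q, 0110, B#) ⊢ (p, 110, X#) ⊢ (p, 10, AX#) ⊢ (p, 0, BAX#) ⊢ (q, ε, AX#)
All input consumed in state q with stack AX#.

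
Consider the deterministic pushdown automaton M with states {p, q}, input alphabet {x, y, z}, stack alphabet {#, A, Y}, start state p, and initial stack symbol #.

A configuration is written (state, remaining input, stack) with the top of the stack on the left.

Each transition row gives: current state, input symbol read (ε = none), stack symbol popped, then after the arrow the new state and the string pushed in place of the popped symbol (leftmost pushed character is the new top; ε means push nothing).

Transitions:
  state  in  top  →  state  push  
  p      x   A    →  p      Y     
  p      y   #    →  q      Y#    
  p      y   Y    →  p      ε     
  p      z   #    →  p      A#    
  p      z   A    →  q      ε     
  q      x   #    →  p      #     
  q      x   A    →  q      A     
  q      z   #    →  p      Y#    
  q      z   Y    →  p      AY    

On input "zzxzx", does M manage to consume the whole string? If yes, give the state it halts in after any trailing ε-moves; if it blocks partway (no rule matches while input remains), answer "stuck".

p

(p, zzxzx, #)
  read z, top #: go to p, push A# → (p, zxzx, A#)
  read z, top A: go to q, push ε → (q, xzx, #)
  read x, top #: go to p, push # → (p, zx, #)
  read z, top #: go to p, push A# → (p, x, A#)
  read x, top A: go to p, push Y → (p, ε, Y#)
All input consumed; M is in state p.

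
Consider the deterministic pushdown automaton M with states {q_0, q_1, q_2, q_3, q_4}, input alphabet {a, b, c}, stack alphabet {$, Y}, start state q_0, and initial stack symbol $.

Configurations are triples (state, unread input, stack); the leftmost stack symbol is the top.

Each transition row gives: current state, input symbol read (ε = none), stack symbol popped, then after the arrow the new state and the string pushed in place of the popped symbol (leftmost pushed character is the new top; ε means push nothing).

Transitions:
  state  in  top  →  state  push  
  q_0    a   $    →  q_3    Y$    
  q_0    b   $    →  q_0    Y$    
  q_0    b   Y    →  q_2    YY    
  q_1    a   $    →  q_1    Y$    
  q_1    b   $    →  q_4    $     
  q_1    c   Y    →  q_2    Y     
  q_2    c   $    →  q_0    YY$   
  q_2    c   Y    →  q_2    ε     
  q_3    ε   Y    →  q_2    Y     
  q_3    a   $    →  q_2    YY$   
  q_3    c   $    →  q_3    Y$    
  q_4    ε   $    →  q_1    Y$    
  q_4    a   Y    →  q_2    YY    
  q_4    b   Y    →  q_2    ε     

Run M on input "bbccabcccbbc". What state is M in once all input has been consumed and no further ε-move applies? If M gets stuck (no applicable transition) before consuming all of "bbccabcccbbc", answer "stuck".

stuck

(q_0, bbccabcccbbc, $) ⊢ (q_0, bccabcccbbc, Y$) ⊢ (q_2, ccabcccbbc, YY$) ⊢ (q_2, cabcccbbc, Y$) ⊢ (q_2, abcccbbc, $)
No transition for (q_2, a, top $); M blocks with input abcccbbc remaining.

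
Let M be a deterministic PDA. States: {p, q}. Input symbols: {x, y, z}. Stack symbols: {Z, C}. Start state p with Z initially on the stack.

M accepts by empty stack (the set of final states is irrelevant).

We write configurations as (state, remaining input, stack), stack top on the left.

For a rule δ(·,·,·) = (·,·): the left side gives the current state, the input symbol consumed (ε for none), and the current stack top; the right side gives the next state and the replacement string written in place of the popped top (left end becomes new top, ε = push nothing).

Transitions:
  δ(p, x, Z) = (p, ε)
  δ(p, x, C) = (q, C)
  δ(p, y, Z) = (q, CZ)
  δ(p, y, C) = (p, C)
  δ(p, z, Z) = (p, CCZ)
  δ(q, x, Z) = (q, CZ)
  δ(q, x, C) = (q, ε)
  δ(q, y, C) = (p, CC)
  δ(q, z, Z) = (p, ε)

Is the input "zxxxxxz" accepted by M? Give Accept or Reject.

(p, zxxxxxz, Z)
  read z, top Z: go to p, push CCZ → (p, xxxxxz, CCZ)
  read x, top C: go to q, push C → (q, xxxxz, CCZ)
  read x, top C: go to q, push ε → (q, xxxz, CZ)
  read x, top C: go to q, push ε → (q, xxz, Z)
  read x, top Z: go to q, push CZ → (q, xz, CZ)
  read x, top C: go to q, push ε → (q, z, Z)
  read z, top Z: go to p, push ε → (p, ε, ε)
All input consumed and the stack is empty.

Accept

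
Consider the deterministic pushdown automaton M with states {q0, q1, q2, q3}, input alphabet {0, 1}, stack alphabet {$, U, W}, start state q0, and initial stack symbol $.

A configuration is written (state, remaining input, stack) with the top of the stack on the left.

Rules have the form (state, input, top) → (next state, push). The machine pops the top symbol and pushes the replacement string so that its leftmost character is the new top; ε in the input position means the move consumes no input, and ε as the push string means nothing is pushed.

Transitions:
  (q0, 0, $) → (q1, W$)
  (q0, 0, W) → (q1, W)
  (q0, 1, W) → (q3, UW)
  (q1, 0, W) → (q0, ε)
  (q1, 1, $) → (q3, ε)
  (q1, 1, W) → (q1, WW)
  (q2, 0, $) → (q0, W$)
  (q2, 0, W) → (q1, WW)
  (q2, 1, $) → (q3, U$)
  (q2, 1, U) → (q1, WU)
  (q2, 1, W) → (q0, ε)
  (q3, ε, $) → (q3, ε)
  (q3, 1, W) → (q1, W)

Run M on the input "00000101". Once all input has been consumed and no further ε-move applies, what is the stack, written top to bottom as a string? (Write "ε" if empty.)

UW$

(q0, 00000101, $)
  read 0, top $: go to q1, push W$ → (q1, 0000101, W$)
  read 0, top W: go to q0, push ε → (q0, 000101, $)
  read 0, top $: go to q1, push W$ → (q1, 00101, W$)
  read 0, top W: go to q0, push ε → (q0, 0101, $)
  read 0, top $: go to q1, push W$ → (q1, 101, W$)
  read 1, top W: go to q1, push WW → (q1, 01, WW$)
  read 0, top W: go to q0, push ε → (q0, 1, W$)
  read 1, top W: go to q3, push UW → (q3, ε, UW$)
All input consumed in state q3 with stack UW$.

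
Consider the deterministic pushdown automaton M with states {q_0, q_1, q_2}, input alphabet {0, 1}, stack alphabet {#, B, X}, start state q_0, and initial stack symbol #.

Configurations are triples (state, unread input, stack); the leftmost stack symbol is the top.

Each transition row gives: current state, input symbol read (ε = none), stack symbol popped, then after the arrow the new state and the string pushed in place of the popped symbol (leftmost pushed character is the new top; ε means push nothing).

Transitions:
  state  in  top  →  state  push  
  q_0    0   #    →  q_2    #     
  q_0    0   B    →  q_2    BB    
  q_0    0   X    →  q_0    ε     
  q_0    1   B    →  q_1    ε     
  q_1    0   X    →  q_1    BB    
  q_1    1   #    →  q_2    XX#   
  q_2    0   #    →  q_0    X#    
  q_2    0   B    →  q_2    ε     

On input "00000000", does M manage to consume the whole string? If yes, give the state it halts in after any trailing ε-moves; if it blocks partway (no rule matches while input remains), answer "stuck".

q_0

(q_0, 00000000, #)
  read 0, top #: go to q_2, push # → (q_2, 0000000, #)
  read 0, top #: go to q_0, push X# → (q_0, 000000, X#)
  read 0, top X: go to q_0, push ε → (q_0, 00000, #)
  read 0, top #: go to q_2, push # → (q_2, 0000, #)
  read 0, top #: go to q_0, push X# → (q_0, 000, X#)
  read 0, top X: go to q_0, push ε → (q_0, 00, #)
  read 0, top #: go to q_2, push # → (q_2, 0, #)
  read 0, top #: go to q_0, push X# → (q_0, ε, X#)
All input consumed; M is in state q_0.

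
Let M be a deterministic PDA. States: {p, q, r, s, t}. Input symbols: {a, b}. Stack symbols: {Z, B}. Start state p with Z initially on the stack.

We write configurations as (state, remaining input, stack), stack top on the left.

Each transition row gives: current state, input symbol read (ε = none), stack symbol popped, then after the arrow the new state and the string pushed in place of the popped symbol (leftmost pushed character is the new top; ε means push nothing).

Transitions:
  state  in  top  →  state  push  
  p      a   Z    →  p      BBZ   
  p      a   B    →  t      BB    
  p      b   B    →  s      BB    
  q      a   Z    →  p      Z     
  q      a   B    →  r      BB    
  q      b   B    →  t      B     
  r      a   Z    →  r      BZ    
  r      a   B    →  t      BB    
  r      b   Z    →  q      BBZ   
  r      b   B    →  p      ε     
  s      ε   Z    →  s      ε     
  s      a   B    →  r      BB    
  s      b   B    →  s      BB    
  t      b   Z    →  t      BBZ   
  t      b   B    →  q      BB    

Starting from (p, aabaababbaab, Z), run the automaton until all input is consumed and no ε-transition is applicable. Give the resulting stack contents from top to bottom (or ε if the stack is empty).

BBBBBBBBBBBZ

(p, aabaababbaab, Z)
  read a, top Z: go to p, push BBZ → (p, abaababbaab, BBZ)
  read a, top B: go to t, push BB → (t, baababbaab, BBBZ)
  read b, top B: go to q, push BB → (q, aababbaab, BBBBZ)
  read a, top B: go to r, push BB → (r, ababbaab, BBBBBZ)
  read a, top B: go to t, push BB → (t, babbaab, BBBBBBZ)
  read b, top B: go to q, push BB → (q, abbaab, BBBBBBBZ)
  read a, top B: go to r, push BB → (r, bbaab, BBBBBBBBZ)
  read b, top B: go to p, push ε → (p, baab, BBBBBBBZ)
  read b, top B: go to s, push BB → (s, aab, BBBBBBBBZ)
  read a, top B: go to r, push BB → (r, ab, BBBBBBBBBZ)
  read a, top B: go to t, push BB → (t, b, BBBBBBBBBBZ)
  read b, top B: go to q, push BB → (q, ε, BBBBBBBBBBBZ)
All input consumed in state q with stack BBBBBBBBBBBZ.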